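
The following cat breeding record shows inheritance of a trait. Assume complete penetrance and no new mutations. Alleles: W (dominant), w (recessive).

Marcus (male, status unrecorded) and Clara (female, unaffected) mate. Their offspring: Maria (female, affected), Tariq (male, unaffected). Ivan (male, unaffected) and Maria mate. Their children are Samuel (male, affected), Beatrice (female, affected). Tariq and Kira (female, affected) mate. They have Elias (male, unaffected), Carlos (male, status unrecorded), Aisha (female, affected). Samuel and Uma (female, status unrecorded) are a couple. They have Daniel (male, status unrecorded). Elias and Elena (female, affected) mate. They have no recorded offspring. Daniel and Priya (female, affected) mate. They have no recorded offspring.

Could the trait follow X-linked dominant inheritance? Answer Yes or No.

A consistent assignment under X-linked dominant exists: Marcus X^W Y, Clara X^w X^w, Maria X^W X^w, Tariq X^w Y, Ivan X^w Y, Kira X^W X^w, Samuel X^W Y, Beatrice X^W X^w, Uma X^W X^W, Elias X^w Y, Carlos X^W Y, Aisha X^W X^w, Elena X^W X^W, Daniel X^W Y, Priya X^W X^W.
In this assignment every recorded phenotype matches its genotype and every non-founder's genotype is obtainable from its parents' genotypes, so the pedigree is consistent.

Yes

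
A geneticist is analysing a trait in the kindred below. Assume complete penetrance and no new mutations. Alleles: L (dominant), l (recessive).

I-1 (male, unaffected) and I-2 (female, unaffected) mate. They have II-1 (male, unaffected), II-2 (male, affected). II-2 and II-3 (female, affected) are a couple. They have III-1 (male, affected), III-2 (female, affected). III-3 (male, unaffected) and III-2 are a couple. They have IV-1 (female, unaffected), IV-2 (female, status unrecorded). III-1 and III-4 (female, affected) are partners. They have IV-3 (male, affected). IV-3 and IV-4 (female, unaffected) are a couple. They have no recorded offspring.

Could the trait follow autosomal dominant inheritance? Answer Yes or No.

Under autosomal dominant, II-2 (affected, male) cannot arise from I-1 (unaffected) × I-2 (unaffected).

No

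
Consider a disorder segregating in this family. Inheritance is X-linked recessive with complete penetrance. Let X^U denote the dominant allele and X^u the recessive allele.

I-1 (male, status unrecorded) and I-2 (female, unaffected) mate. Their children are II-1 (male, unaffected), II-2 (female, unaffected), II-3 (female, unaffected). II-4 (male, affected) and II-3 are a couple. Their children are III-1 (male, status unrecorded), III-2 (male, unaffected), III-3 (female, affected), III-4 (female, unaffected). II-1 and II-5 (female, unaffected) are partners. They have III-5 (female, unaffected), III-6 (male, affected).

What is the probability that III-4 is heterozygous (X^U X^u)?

III-4 is unaffected so carries U and received u from II-4 (X^u Y), so III-4 is X^U X^u, giving P(X^U X^u) = 1.

1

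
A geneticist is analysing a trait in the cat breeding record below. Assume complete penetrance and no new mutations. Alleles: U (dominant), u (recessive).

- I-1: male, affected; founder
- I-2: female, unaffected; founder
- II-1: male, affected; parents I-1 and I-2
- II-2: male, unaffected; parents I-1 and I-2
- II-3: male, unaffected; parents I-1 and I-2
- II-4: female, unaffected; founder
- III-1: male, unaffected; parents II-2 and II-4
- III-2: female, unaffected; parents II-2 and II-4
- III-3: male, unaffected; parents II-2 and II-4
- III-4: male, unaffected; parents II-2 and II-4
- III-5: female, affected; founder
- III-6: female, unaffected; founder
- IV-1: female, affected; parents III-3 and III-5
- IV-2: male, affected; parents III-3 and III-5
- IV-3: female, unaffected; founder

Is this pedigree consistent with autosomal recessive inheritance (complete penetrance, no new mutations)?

Yes

A consistent assignment under autosomal recessive exists: I-1 uu, I-2 Uu, II-1 uu, II-2 Uu, II-3 Uu, II-4 UU, III-1 UU, III-2 UU, III-3 Uu, III-4 UU, III-5 uu, III-6 UU, IV-1 uu, IV-2 uu, IV-3 UU.
In this assignment every recorded phenotype matches its genotype and every non-founder's genotype is obtainable from its parents' genotypes, so the pedigree is consistent.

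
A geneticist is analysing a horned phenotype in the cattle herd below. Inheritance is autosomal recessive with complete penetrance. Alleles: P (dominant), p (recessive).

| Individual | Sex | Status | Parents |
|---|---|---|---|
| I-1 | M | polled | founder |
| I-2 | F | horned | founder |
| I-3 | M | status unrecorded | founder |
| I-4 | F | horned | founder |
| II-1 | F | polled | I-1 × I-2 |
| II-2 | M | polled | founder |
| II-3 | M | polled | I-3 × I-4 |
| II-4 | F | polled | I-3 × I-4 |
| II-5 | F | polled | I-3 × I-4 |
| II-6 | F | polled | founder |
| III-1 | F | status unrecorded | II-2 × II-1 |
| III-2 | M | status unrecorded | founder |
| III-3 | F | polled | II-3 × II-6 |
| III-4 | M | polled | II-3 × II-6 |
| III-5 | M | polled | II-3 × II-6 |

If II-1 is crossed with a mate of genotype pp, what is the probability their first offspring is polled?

II-1 is polled so carries P and received p from I-2 (pp), so II-1 is Pp.
The cross gives 1/2 Pp : 1/2 pp, so P(offspring is polled) = 1/2.

1/2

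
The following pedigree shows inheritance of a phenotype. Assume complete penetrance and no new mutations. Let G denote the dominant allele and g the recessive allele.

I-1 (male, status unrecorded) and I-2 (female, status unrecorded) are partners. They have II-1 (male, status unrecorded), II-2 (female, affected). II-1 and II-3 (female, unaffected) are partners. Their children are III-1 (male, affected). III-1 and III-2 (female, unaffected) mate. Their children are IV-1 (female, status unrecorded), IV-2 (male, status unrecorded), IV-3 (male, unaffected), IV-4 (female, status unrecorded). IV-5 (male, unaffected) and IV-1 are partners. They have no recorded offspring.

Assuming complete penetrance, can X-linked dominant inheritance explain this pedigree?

Under X-linked dominant, III-1 (affected, male) cannot arise from II-1 (unrecorded) × II-3 (unaffected).

No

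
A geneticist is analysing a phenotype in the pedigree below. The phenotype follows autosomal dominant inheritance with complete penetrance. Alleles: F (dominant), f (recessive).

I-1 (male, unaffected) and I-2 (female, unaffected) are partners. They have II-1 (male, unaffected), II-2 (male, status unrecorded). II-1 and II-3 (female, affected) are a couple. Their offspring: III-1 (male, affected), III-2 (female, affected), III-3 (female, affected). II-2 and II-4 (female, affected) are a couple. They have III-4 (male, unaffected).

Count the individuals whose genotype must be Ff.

Obligate heterozygotes: II-4 is affected so carries F and passed f to III-4 (ff), so II-4 is Ff; III-1 is affected so carries F and received f from II-1 (ff), so III-1 is Ff; III-2 is affected so carries F and received f from II-1 (ff), so III-2 is Ff; III-3 is affected so carries F and received f from II-1 (ff), so III-3 is Ff.
Every other individual is either homozygous by phenotype or has at least one consistent homozygous assignment, so the count is 4.

4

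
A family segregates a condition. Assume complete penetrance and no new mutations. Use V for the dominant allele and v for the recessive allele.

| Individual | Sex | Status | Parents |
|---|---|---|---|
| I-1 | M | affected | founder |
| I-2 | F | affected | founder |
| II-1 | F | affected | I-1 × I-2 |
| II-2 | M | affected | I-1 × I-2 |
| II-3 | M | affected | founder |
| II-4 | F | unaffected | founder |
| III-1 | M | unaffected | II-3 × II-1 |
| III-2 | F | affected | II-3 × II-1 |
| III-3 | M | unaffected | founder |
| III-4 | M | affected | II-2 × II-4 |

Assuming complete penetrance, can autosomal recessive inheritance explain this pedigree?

No

Under autosomal recessive, III-1 (unaffected, male) cannot arise from II-3 (affected) × II-1 (affected).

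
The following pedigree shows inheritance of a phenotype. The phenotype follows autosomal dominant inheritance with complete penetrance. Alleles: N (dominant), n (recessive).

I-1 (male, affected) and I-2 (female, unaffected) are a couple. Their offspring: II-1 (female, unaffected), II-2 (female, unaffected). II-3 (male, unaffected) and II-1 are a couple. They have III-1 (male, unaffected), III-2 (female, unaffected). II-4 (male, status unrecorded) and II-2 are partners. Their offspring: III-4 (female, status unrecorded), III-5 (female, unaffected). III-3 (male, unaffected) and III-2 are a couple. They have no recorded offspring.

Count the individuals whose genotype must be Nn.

1

Obligate heterozygotes: I-1 is affected so carries N and passed n to II-1 (nn), so I-1 is Nn.
Every other individual is either homozygous by phenotype or has at least one consistent homozygous assignment, so the count is 1.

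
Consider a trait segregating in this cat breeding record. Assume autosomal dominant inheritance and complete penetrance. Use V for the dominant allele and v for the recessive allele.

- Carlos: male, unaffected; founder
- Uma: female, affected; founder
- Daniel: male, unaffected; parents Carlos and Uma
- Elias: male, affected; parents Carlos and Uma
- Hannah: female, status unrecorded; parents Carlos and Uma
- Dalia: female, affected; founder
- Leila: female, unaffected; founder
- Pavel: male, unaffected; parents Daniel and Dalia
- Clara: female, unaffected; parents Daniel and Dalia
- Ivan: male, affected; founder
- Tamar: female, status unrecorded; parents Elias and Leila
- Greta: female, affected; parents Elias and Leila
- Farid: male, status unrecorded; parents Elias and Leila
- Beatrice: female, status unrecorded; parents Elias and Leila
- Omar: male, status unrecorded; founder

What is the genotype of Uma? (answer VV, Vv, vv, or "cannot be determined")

Vv

From phenotype alone, Uma is VV or Vv.
Uma is affected so carries V and passed v to Daniel (vv), so Uma is Vv.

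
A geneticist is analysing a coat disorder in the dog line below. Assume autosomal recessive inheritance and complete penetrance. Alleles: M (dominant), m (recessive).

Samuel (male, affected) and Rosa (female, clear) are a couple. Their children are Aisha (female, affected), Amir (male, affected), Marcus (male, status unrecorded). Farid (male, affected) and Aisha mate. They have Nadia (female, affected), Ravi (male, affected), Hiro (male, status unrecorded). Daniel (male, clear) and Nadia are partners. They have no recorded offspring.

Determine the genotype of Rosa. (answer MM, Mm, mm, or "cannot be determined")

Mm

From phenotype alone, Rosa is MM or Mm.
Rosa is clear so carries M and passed m to Aisha (mm), so Rosa is Mm.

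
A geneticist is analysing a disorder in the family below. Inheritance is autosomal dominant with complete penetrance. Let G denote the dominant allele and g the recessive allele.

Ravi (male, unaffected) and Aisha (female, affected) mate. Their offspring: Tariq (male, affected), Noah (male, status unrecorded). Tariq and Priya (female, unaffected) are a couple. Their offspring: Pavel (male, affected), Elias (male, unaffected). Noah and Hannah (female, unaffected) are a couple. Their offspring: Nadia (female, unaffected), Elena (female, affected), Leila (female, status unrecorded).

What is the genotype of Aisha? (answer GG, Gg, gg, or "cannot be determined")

Aisha's phenotype allows GG or Gg, and no parent or child forces a single allele at both positions; consistent genotype assignments exist with Aisha as GG or Gg.

cannot be determined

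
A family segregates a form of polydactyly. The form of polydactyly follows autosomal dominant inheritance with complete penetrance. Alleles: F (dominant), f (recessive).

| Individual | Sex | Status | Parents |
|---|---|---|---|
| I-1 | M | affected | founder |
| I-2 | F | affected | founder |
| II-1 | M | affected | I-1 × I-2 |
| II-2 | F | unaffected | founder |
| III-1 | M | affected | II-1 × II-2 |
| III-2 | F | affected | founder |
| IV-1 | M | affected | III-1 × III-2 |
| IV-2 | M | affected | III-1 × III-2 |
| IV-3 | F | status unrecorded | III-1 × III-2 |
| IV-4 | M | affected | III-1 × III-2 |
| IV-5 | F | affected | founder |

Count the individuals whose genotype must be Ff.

Obligate heterozygotes: III-1 is affected so carries F and received f from II-2 (ff), so III-1 is Ff.
Every other individual is either homozygous by phenotype or has at least one consistent homozygous assignment, so the count is 1.

1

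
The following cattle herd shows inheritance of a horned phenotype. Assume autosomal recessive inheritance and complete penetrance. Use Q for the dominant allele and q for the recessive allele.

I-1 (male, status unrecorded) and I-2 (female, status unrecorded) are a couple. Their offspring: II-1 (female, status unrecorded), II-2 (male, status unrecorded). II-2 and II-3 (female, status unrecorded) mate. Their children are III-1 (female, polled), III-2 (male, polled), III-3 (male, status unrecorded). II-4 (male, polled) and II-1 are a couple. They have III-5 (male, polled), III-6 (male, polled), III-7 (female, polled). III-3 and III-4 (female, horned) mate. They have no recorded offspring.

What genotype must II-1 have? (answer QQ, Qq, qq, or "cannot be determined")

cannot be determined

II-1's phenotype is unrecorded, and no parent or child forces a single allele at both positions; consistent genotype assignments exist with II-1 as QQ or Qq or qq.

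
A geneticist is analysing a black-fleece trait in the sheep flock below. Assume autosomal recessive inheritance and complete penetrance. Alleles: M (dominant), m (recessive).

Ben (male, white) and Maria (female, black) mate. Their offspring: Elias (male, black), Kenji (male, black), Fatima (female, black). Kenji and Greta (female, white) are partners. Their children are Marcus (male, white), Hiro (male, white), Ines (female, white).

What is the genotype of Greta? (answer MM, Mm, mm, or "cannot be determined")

cannot be determined

Greta's phenotype allows MM or Mm, and no parent or child forces a single allele at both positions; consistent genotype assignments exist with Greta as MM or Mm.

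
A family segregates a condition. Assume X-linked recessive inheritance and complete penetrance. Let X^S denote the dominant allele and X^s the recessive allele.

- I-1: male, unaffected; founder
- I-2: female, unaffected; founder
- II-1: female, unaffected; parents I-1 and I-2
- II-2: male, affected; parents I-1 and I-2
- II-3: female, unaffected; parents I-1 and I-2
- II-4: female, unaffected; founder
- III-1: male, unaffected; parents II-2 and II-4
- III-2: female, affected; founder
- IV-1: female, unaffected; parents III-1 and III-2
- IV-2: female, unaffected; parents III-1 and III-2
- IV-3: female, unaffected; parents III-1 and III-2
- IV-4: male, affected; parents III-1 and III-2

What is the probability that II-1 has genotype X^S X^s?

1/2

I-1 is unaffected, so I-1 is X^S Y.
I-2 is unaffected so carries S and passed s to II-2 (X^s Y), so I-2 is X^S X^s.
Their cross gives offspring ratios 1/2 X^S X^S : 1/2 X^S X^s. Conditioning on II-1 being unaffected, P(X^S X^s) = 1/2 / 1 = 1/2.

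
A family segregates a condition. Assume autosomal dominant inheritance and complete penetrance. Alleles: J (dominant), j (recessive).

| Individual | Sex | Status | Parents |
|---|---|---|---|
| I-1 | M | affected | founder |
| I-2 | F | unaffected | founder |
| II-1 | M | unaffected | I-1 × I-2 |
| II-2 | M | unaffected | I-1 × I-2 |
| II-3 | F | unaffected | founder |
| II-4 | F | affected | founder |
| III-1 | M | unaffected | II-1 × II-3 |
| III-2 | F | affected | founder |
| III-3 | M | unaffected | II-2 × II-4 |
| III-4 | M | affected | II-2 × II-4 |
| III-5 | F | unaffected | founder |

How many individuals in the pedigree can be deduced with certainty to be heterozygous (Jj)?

3

Obligate heterozygotes: I-1 is affected so carries J and passed j to II-1 (jj), so I-1 is Jj; II-4 is affected so carries J and passed j to III-3 (jj), so II-4 is Jj; III-4 is affected so carries J and received j from II-2 (jj), so III-4 is Jj.
Every other individual is either homozygous by phenotype or has at least one consistent homozygous assignment, so the count is 3.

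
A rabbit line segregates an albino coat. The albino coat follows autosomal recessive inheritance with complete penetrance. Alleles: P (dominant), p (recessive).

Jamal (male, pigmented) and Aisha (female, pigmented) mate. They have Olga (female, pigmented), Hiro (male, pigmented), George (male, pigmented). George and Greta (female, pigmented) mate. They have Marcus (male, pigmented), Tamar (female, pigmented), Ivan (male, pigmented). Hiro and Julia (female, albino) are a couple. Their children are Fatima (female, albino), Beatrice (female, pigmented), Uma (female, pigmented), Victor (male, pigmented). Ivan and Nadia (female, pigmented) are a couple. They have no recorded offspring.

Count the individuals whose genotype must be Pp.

4

Obligate heterozygotes: Hiro is pigmented so carries P and passed p to Fatima (pp), so Hiro is Pp; Beatrice is pigmented so carries P and received p from Julia (pp), so Beatrice is Pp; Uma is pigmented so carries P and received p from Julia (pp), so Uma is Pp; Victor is pigmented so carries P and received p from Julia (pp), so Victor is Pp.
Every other individual is either homozygous by phenotype or has at least one consistent homozygous assignment, so the count is 4.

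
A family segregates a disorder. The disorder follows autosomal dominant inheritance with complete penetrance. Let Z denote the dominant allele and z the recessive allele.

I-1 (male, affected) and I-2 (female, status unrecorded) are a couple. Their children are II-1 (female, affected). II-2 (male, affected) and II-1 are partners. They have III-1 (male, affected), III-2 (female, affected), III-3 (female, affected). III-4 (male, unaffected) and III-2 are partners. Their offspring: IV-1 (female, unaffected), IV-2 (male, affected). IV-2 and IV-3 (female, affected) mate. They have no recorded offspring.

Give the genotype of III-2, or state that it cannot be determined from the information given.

From phenotype alone, III-2 is ZZ or Zz.
III-2 is affected so carries Z and passed z to IV-1 (zz), so III-2 is Zz.

Zz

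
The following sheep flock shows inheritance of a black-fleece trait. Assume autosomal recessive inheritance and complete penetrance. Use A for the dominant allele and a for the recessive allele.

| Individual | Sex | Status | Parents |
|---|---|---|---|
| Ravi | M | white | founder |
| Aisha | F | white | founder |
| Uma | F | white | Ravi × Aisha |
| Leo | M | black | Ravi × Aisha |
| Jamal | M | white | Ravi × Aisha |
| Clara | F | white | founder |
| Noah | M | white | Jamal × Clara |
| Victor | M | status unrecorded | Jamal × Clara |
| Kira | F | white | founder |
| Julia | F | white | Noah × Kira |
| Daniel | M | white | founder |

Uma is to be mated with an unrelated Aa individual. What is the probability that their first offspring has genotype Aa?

Ravi is white so carries A and passed a to Leo (aa), so Ravi is Aa.
Aisha is white so carries A and passed a to Leo (aa), so Aisha is Aa.
Uma is a white offspring of Ravi (Aa) × Aisha (Aa), whose cross gives 1/4 AA : 1/2 Aa : 1/4 aa; conditioning on being white, Uma is AA with probability 1/3, Aa with probability 2/3.
Summing over parental genotype combinations, P(offspring has genotype Aa) = 1/3·1/2 + 2/3·1/2 = 1/2.

1/2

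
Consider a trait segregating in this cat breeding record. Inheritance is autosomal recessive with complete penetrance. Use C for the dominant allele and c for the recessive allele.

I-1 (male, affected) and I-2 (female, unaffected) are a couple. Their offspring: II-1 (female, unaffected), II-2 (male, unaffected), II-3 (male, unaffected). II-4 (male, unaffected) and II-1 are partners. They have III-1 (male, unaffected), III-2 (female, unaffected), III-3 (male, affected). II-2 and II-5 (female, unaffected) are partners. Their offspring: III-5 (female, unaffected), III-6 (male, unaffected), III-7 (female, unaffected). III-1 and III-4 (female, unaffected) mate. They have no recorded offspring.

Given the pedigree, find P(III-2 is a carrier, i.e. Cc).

II-4 is unaffected so carries C and passed c to III-3 (cc), so II-4 is Cc.
II-1 is unaffected so carries C and received c from I-1 (cc), so II-1 is Cc.
Their cross gives offspring ratios 1/4 CC : 1/2 Cc : 1/4 cc. Conditioning on III-2 being unaffected, P(Cc) = 1/2 / 3/4 = 2/3.

2/3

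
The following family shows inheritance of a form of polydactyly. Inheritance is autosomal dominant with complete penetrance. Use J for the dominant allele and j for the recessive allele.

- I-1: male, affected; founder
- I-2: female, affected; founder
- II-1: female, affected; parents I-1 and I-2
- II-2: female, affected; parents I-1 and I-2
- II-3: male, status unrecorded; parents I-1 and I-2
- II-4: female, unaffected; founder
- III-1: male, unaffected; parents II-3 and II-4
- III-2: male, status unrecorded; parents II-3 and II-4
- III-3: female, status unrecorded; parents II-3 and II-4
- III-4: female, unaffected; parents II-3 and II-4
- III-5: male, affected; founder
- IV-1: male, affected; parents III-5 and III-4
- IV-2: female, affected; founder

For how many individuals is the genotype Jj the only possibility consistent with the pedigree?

Obligate heterozygotes: IV-1 is affected so carries J and received j from III-4 (jj), so IV-1 is Jj.
Every other individual is either homozygous by phenotype or has at least one consistent homozygous assignment, so the count is 1.

1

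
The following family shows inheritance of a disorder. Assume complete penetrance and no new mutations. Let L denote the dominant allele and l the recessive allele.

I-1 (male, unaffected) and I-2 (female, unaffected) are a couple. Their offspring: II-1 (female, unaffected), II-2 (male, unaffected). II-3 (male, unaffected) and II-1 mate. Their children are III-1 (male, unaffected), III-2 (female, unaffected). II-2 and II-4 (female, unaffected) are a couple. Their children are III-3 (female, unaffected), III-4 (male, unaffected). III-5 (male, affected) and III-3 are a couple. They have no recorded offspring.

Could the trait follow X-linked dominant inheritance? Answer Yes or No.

Yes

A consistent assignment under X-linked dominant exists: I-1 X^l Y, I-2 X^l X^l, II-1 X^l X^l, II-2 X^l Y, II-3 X^l Y, II-4 X^l X^l, III-1 X^l Y, III-2 X^l X^l, III-3 X^l X^l, III-4 X^l Y, III-5 X^L Y.
In this assignment every recorded phenotype matches its genotype and every non-founder's genotype is obtainable from its parents' genotypes, so the pedigree is consistent.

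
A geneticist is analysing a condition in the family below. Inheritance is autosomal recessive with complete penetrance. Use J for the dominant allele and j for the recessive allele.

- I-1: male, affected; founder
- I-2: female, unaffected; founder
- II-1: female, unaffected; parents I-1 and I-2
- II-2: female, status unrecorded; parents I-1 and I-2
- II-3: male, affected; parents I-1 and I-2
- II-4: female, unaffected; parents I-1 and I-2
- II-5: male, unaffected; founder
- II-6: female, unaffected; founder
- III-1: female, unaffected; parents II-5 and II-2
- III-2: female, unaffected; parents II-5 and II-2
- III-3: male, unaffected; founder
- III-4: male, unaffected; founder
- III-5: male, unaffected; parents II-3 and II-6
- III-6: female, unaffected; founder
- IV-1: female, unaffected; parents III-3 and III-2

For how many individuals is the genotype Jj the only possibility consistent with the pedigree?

Obligate heterozygotes: I-2 is unaffected so carries J and passed j to II-3 (jj), so I-2 is Jj; II-1 is unaffected so carries J and received j from I-1 (jj), so II-1 is Jj; II-4 is unaffected so carries J and received j from I-1 (jj), so II-4 is Jj; III-5 is unaffected so carries J and received j from II-3 (jj), so III-5 is Jj.
Every other individual is either homozygous by phenotype or has at least one consistent homozygous assignment, so the count is 4.

4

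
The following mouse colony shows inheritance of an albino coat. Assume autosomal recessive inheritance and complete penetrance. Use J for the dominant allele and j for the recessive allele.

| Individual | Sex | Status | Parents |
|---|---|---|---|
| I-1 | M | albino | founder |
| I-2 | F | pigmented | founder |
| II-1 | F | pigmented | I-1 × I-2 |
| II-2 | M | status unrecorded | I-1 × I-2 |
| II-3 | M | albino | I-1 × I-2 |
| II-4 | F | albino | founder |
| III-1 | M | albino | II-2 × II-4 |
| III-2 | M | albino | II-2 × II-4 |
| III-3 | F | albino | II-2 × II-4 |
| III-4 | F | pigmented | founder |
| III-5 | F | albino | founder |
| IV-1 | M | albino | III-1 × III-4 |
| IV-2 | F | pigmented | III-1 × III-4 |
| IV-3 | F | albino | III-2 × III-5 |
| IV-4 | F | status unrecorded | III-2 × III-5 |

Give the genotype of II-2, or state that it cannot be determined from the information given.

II-2's phenotype is unrecorded, and no parent or child forces a single allele at both positions; consistent genotype assignments exist with II-2 as Jj or jj.

cannot be determined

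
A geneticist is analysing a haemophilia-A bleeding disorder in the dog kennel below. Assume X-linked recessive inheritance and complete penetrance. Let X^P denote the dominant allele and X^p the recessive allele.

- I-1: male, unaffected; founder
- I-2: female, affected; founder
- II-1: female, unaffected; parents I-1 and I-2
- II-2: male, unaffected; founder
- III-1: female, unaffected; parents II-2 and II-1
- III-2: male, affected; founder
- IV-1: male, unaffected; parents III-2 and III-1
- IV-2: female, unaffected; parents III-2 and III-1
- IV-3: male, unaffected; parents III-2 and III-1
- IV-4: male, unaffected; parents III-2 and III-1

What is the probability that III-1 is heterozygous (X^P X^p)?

1/17

II-2 is unaffected, so II-2 is X^P Y.
II-1 is unaffected so carries P and received p from I-2 (X^p X^p), so II-1 is X^P X^p.
Their cross gives offspring ratios 1/2 X^P X^P : 1/2 X^P X^p. Conditioning on III-1 being unaffected, P(X^P X^p) = 1/2 / 1 = 1/2 before taking III-1's own offspring into account.
III-2 is affected, so III-2 is X^p Y.
Now use III-1's offspring. Probability of each recorded status — unaffected son IV-1: 1/2 if III-1 is X^P X^p, 1 if X^P X^P; unaffected daughter IV-2: 1/2 if III-1 is X^P X^p, 1 if X^P X^P; unaffected son IV-3: 1/2 if III-1 is X^P X^p, 1 if X^P X^P; unaffected son IV-4: 1/2 if III-1 is X^P X^p, 1 if X^P X^P.
Bayes: P(X^P X^p) = 1/2·1/16 / (1/2·1/16 + 1/2·1) = 1/17.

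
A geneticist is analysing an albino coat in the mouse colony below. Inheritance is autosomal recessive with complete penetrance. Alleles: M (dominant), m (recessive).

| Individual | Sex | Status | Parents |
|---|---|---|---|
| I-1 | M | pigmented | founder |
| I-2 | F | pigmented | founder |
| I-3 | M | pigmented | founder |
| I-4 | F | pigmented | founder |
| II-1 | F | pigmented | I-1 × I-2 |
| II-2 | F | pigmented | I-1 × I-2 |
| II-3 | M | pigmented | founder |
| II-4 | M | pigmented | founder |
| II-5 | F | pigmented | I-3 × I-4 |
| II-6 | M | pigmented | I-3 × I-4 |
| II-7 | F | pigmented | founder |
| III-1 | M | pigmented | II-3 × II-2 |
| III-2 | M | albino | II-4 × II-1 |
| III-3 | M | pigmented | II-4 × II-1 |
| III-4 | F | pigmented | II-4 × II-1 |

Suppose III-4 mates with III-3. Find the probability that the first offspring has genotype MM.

II-4 is pigmented so carries M and passed m to III-2 (mm), so II-4 is Mm.
II-1 is pigmented so carries M and passed m to III-2 (mm), so II-1 is Mm.
III-4 is a pigmented offspring of II-4 (Mm) × II-1 (Mm), whose cross gives 1/4 MM : 1/2 Mm : 1/4 mm; conditioning on being pigmented, III-4 is MM with probability 1/3, Mm with probability 2/3.
III-3 is a pigmented offspring of II-4 (Mm) × II-1 (Mm), whose cross gives 1/4 MM : 1/2 Mm : 1/4 mm; conditioning on being pigmented, III-3 is MM with probability 1/3, Mm with probability 2/3.
Summing over parental genotype combinations, P(offspring has genotype MM) = 1/9·1 + 2/9·1/2 + 2/9·1/2 + 4/9·1/4 = 4/9.

4/9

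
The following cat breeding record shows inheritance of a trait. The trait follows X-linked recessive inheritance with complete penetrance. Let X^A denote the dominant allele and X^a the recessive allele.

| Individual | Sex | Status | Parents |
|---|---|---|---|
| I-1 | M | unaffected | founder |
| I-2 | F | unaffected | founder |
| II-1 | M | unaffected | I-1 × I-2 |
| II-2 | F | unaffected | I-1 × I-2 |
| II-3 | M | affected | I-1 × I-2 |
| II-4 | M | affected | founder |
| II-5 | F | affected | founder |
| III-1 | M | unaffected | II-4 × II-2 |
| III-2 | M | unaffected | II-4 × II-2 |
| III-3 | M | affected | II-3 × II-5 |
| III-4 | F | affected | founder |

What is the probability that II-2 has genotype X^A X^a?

1/5

I-1 is unaffected, so I-1 is X^A Y.
I-2 is unaffected so carries A and passed a to II-3 (X^a Y), so I-2 is X^A X^a.
Their cross gives offspring ratios 1/2 X^A X^A : 1/2 X^A X^a. Conditioning on II-2 being unaffected, P(X^A X^a) = 1/2 / 1 = 1/2 before taking II-2's own offspring into account.
II-4 is affected, so II-4 is X^a Y.
Now use II-2's offspring. Probability of each recorded status — unaffected son III-1: 1/2 if II-2 is X^A X^a, 1 if X^A X^A; unaffected son III-2: 1/2 if II-2 is X^A X^a, 1 if X^A X^A.
Bayes: P(X^A X^a) = 1/2·1/4 / (1/2·1/4 + 1/2·1) = 1/5.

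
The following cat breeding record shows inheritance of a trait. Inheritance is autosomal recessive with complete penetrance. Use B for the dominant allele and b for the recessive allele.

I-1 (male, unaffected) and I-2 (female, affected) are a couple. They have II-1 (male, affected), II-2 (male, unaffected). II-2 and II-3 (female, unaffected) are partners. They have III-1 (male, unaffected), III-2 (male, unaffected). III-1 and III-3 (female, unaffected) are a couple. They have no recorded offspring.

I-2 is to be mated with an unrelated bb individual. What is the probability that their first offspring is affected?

I-2 is affected, so I-2 is bb.
The cross gives 1 bb, so P(offspring is affected) = 1.

1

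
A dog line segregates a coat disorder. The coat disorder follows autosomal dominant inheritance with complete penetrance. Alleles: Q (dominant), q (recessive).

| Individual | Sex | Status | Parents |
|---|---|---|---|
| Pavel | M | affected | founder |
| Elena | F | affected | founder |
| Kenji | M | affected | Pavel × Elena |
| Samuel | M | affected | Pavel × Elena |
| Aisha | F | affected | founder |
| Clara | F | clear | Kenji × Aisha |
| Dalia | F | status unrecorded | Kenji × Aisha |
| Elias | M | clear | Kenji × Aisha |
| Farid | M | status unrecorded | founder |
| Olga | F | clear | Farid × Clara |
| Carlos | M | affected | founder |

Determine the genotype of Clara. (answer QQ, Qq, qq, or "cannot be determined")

Clara is clear, so Clara is qq.

qq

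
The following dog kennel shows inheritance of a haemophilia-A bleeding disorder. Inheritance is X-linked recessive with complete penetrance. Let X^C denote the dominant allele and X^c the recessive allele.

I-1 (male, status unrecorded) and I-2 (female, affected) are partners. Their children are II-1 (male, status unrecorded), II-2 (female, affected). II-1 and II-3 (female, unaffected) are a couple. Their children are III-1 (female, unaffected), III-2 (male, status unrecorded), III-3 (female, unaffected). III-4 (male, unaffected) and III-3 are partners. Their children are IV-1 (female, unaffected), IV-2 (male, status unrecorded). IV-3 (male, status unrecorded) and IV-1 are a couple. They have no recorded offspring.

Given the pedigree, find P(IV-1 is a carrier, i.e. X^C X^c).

1/2

III-4 is unaffected, so III-4 is X^C Y.
III-3 is unaffected so carries C and received c from II-1 (X^c Y), so III-3 is X^C X^c.
Their cross gives offspring ratios 1/2 X^C X^C : 1/2 X^C X^c. Conditioning on IV-1 being unaffected, P(X^C X^c) = 1/2 / 1 = 1/2.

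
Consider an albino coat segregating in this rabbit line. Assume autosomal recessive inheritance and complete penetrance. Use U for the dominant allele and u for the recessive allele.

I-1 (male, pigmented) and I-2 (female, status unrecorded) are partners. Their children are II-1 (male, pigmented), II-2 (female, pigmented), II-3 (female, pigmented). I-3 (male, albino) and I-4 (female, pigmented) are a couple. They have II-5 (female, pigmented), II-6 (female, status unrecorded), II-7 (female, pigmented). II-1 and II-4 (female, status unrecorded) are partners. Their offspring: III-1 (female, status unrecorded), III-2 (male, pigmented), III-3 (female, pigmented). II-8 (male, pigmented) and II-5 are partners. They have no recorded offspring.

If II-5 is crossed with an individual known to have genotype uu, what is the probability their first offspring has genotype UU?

II-5 is pigmented so carries U and received u from I-3 (uu), so II-5 is Uu.
The cross gives 1/2 Uu : 1/2 uu, so P(offspring has genotype UU) = 0.

0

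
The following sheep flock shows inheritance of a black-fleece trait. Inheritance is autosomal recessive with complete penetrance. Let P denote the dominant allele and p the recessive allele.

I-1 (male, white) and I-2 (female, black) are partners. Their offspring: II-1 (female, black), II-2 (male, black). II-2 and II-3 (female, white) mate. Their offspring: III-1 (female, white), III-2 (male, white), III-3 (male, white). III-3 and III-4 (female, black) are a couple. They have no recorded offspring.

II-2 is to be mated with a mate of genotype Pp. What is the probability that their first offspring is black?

II-2 is black, so II-2 is pp.
The cross gives 1/2 Pp : 1/2 pp, so P(offspring is black) = 1/2.

1/2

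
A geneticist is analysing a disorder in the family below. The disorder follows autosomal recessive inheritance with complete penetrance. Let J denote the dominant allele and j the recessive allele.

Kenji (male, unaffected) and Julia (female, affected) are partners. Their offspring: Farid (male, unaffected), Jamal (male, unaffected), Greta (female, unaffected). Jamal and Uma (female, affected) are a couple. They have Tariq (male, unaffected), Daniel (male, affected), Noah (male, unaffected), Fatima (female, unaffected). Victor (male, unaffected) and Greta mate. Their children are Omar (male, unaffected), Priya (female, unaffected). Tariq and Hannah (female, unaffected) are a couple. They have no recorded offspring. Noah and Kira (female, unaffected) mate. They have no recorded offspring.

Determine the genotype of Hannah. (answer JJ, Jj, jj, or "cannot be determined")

cannot be determined

Hannah's phenotype allows JJ or Jj, and no parent or child forces a single allele at both positions; consistent genotype assignments exist with Hannah as JJ or Jj.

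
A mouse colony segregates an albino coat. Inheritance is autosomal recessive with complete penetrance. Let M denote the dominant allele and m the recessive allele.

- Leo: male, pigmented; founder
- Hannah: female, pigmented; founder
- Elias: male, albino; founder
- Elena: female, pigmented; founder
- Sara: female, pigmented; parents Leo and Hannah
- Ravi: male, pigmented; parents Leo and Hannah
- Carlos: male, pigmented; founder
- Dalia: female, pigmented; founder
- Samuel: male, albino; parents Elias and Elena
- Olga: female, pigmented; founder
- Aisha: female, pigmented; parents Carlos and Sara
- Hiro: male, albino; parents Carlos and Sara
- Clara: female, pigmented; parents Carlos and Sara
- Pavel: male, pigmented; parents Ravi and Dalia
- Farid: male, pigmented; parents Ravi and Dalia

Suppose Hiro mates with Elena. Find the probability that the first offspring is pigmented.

1/2

Hiro is albino, so Hiro is mm.
Elena is pigmented so carries M and passed m to Samuel (mm), so Elena is Mm.
The cross gives 1/2 Mm : 1/2 mm, so P(offspring is pigmented) = 1/2.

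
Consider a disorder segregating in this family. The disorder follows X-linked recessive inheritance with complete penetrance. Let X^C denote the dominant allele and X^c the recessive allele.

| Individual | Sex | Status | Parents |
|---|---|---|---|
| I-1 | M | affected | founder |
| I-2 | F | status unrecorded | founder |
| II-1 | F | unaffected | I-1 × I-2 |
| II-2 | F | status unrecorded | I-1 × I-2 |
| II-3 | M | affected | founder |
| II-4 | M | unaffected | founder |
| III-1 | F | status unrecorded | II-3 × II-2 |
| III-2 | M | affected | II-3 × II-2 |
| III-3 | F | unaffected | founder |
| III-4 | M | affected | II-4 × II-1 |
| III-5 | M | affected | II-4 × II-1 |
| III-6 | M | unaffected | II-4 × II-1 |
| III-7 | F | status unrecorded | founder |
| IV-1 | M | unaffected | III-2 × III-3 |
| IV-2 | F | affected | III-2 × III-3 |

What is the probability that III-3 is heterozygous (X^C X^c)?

1

III-3 is unaffected so carries C and passed c to IV-2 (X^c X^c), so III-3 is X^C X^c, giving P(X^C X^c) = 1.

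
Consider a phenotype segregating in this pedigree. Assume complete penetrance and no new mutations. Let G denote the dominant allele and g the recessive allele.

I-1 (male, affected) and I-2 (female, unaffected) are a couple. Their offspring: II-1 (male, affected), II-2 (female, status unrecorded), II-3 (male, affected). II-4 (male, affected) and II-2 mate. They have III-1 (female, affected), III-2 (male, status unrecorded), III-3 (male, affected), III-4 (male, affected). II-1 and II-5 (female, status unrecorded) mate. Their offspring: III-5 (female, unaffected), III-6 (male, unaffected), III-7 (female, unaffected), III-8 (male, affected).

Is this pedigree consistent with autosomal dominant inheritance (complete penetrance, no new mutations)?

A consistent assignment under autosomal dominant exists: I-1 GG, I-2 gg, II-1 Gg, II-2 Gg, II-3 Gg, II-4 GG, II-5 Gg, III-1 GG, III-2 GG, III-3 GG, III-4 GG, III-5 gg, III-6 gg, III-7 gg, III-8 GG.
In this assignment every recorded phenotype matches its genotype and every non-founder's genotype is obtainable from its parents' genotypes, so the pedigree is consistent.

Yes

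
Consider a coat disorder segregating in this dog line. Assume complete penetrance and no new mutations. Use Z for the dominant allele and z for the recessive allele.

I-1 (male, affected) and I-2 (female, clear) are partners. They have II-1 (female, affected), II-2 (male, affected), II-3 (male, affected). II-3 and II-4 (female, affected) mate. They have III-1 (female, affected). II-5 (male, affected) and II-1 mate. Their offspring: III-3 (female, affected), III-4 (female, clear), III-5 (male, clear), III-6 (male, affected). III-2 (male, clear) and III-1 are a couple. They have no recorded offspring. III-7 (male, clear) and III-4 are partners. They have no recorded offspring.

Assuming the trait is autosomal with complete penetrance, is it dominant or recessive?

dominant

II-5 and II-1 are both affected yet have a clear child III-4. Under a recessive model two affected parents are homozygous and every child would be affected, so the trait cannot be recessive.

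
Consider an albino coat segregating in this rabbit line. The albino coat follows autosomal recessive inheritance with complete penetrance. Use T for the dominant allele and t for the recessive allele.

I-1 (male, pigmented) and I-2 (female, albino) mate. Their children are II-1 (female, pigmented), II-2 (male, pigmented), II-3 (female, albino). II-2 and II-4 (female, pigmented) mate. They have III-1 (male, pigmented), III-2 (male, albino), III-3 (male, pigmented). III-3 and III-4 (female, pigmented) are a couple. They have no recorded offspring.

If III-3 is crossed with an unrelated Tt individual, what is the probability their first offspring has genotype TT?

1/3

II-2 is pigmented so carries T and received t from I-2 (tt), so II-2 is Tt.
II-4 is pigmented so carries T and passed t to III-2 (tt), so II-4 is Tt.
III-3 is a pigmented offspring of II-2 (Tt) × II-4 (Tt), whose cross gives 1/4 TT : 1/2 Tt : 1/4 tt; conditioning on being pigmented, III-3 is TT with probability 1/3, Tt with probability 2/3.
Summing over parental genotype combinations, P(offspring has genotype TT) = 1/3·1/2 + 2/3·1/4 = 1/3.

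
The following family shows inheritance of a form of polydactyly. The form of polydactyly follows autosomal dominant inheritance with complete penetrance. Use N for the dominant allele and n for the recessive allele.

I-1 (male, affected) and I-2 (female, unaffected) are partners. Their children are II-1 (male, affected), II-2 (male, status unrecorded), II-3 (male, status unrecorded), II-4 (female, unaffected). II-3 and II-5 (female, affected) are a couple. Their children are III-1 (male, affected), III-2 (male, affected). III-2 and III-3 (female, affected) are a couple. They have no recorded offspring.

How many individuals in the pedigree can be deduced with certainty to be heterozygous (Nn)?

2

Obligate heterozygotes: I-1 is affected so carries N and passed n to II-4 (nn), so I-1 is Nn; II-1 is affected so carries N and received n from I-2 (nn), so II-1 is Nn.
Every other individual is either homozygous by phenotype or has at least one consistent homozygous assignment, so the count is 2.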